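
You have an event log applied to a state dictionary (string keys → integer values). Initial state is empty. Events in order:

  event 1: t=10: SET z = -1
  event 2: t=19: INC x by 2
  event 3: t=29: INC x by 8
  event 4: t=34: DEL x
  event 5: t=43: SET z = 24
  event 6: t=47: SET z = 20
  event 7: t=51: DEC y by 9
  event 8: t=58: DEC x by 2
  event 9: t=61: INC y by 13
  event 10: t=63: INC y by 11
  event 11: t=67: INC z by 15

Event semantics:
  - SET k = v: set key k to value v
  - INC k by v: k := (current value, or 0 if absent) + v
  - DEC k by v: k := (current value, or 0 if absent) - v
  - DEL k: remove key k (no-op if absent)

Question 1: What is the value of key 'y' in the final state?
Track key 'y' through all 11 events:
  event 1 (t=10: SET z = -1): y unchanged
  event 2 (t=19: INC x by 2): y unchanged
  event 3 (t=29: INC x by 8): y unchanged
  event 4 (t=34: DEL x): y unchanged
  event 5 (t=43: SET z = 24): y unchanged
  event 6 (t=47: SET z = 20): y unchanged
  event 7 (t=51: DEC y by 9): y (absent) -> -9
  event 8 (t=58: DEC x by 2): y unchanged
  event 9 (t=61: INC y by 13): y -9 -> 4
  event 10 (t=63: INC y by 11): y 4 -> 15
  event 11 (t=67: INC z by 15): y unchanged
Final: y = 15

Answer: 15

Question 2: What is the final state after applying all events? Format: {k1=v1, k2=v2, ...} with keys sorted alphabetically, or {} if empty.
  after event 1 (t=10: SET z = -1): {z=-1}
  after event 2 (t=19: INC x by 2): {x=2, z=-1}
  after event 3 (t=29: INC x by 8): {x=10, z=-1}
  after event 4 (t=34: DEL x): {z=-1}
  after event 5 (t=43: SET z = 24): {z=24}
  after event 6 (t=47: SET z = 20): {z=20}
  after event 7 (t=51: DEC y by 9): {y=-9, z=20}
  after event 8 (t=58: DEC x by 2): {x=-2, y=-9, z=20}
  after event 9 (t=61: INC y by 13): {x=-2, y=4, z=20}
  after event 10 (t=63: INC y by 11): {x=-2, y=15, z=20}
  after event 11 (t=67: INC z by 15): {x=-2, y=15, z=35}

Answer: {x=-2, y=15, z=35}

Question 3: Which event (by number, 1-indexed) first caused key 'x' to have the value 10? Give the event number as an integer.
Answer: 3

Derivation:
Looking for first event where x becomes 10:
  event 2: x = 2
  event 3: x 2 -> 10  <-- first match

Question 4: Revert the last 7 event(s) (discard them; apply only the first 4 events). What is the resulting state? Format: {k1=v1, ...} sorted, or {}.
Keep first 4 events (discard last 7):
  after event 1 (t=10: SET z = -1): {z=-1}
  after event 2 (t=19: INC x by 2): {x=2, z=-1}
  after event 3 (t=29: INC x by 8): {x=10, z=-1}
  after event 4 (t=34: DEL x): {z=-1}

Answer: {z=-1}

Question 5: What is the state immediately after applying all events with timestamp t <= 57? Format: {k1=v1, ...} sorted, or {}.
Answer: {y=-9, z=20}

Derivation:
Apply events with t <= 57 (7 events):
  after event 1 (t=10: SET z = -1): {z=-1}
  after event 2 (t=19: INC x by 2): {x=2, z=-1}
  after event 3 (t=29: INC x by 8): {x=10, z=-1}
  after event 4 (t=34: DEL x): {z=-1}
  after event 5 (t=43: SET z = 24): {z=24}
  after event 6 (t=47: SET z = 20): {z=20}
  after event 7 (t=51: DEC y by 9): {y=-9, z=20}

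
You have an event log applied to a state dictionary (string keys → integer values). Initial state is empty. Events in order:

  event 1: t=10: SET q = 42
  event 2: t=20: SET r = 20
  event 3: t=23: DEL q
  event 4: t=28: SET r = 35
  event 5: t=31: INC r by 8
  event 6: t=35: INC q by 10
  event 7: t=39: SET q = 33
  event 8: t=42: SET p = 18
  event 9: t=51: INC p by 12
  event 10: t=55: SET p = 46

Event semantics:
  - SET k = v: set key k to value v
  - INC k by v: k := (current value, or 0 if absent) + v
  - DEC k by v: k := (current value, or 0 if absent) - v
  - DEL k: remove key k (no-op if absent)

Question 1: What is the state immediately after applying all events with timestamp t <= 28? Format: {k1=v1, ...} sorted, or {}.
Apply events with t <= 28 (4 events):
  after event 1 (t=10: SET q = 42): {q=42}
  after event 2 (t=20: SET r = 20): {q=42, r=20}
  after event 3 (t=23: DEL q): {r=20}
  after event 4 (t=28: SET r = 35): {r=35}

Answer: {r=35}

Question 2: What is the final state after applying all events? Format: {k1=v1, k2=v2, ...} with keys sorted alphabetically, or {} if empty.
Answer: {p=46, q=33, r=43}

Derivation:
  after event 1 (t=10: SET q = 42): {q=42}
  after event 2 (t=20: SET r = 20): {q=42, r=20}
  after event 3 (t=23: DEL q): {r=20}
  after event 4 (t=28: SET r = 35): {r=35}
  after event 5 (t=31: INC r by 8): {r=43}
  after event 6 (t=35: INC q by 10): {q=10, r=43}
  after event 7 (t=39: SET q = 33): {q=33, r=43}
  after event 8 (t=42: SET p = 18): {p=18, q=33, r=43}
  after event 9 (t=51: INC p by 12): {p=30, q=33, r=43}
  after event 10 (t=55: SET p = 46): {p=46, q=33, r=43}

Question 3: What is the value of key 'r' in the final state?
Answer: 43

Derivation:
Track key 'r' through all 10 events:
  event 1 (t=10: SET q = 42): r unchanged
  event 2 (t=20: SET r = 20): r (absent) -> 20
  event 3 (t=23: DEL q): r unchanged
  event 4 (t=28: SET r = 35): r 20 -> 35
  event 5 (t=31: INC r by 8): r 35 -> 43
  event 6 (t=35: INC q by 10): r unchanged
  event 7 (t=39: SET q = 33): r unchanged
  event 8 (t=42: SET p = 18): r unchanged
  event 9 (t=51: INC p by 12): r unchanged
  event 10 (t=55: SET p = 46): r unchanged
Final: r = 43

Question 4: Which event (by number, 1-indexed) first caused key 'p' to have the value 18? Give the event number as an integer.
Answer: 8

Derivation:
Looking for first event where p becomes 18:
  event 8: p (absent) -> 18  <-- first match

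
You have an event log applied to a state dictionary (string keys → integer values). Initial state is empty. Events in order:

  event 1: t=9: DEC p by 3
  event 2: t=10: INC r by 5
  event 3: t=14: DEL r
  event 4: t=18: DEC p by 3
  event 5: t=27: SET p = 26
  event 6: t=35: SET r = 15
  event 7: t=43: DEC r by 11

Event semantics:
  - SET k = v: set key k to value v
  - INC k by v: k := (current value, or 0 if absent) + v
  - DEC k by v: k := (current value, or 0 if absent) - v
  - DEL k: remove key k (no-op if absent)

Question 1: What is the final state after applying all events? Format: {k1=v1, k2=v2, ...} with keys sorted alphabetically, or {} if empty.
Answer: {p=26, r=4}

Derivation:
  after event 1 (t=9: DEC p by 3): {p=-3}
  after event 2 (t=10: INC r by 5): {p=-3, r=5}
  after event 3 (t=14: DEL r): {p=-3}
  after event 4 (t=18: DEC p by 3): {p=-6}
  after event 5 (t=27: SET p = 26): {p=26}
  after event 6 (t=35: SET r = 15): {p=26, r=15}
  after event 7 (t=43: DEC r by 11): {p=26, r=4}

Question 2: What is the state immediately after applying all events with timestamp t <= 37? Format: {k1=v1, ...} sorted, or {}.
Apply events with t <= 37 (6 events):
  after event 1 (t=9: DEC p by 3): {p=-3}
  after event 2 (t=10: INC r by 5): {p=-3, r=5}
  after event 3 (t=14: DEL r): {p=-3}
  after event 4 (t=18: DEC p by 3): {p=-6}
  after event 5 (t=27: SET p = 26): {p=26}
  after event 6 (t=35: SET r = 15): {p=26, r=15}

Answer: {p=26, r=15}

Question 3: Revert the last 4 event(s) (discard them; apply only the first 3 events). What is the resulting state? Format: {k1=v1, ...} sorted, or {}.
Keep first 3 events (discard last 4):
  after event 1 (t=9: DEC p by 3): {p=-3}
  after event 2 (t=10: INC r by 5): {p=-3, r=5}
  after event 3 (t=14: DEL r): {p=-3}

Answer: {p=-3}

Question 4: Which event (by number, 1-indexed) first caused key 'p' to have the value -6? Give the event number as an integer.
Looking for first event where p becomes -6:
  event 1: p = -3
  event 2: p = -3
  event 3: p = -3
  event 4: p -3 -> -6  <-- first match

Answer: 4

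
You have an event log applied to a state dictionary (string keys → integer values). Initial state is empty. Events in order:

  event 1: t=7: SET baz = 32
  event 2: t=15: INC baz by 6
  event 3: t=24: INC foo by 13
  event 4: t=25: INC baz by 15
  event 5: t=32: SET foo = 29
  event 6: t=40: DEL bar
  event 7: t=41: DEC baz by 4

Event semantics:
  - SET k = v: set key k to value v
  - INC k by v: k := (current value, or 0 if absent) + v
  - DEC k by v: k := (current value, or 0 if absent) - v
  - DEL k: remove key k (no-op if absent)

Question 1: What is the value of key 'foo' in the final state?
Answer: 29

Derivation:
Track key 'foo' through all 7 events:
  event 1 (t=7: SET baz = 32): foo unchanged
  event 2 (t=15: INC baz by 6): foo unchanged
  event 3 (t=24: INC foo by 13): foo (absent) -> 13
  event 4 (t=25: INC baz by 15): foo unchanged
  event 5 (t=32: SET foo = 29): foo 13 -> 29
  event 6 (t=40: DEL bar): foo unchanged
  event 7 (t=41: DEC baz by 4): foo unchanged
Final: foo = 29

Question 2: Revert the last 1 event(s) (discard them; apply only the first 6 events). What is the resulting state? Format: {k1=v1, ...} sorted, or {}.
Keep first 6 events (discard last 1):
  after event 1 (t=7: SET baz = 32): {baz=32}
  after event 2 (t=15: INC baz by 6): {baz=38}
  after event 3 (t=24: INC foo by 13): {baz=38, foo=13}
  after event 4 (t=25: INC baz by 15): {baz=53, foo=13}
  after event 5 (t=32: SET foo = 29): {baz=53, foo=29}
  after event 6 (t=40: DEL bar): {baz=53, foo=29}

Answer: {baz=53, foo=29}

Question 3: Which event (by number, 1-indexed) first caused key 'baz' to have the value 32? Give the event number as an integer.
Answer: 1

Derivation:
Looking for first event where baz becomes 32:
  event 1: baz (absent) -> 32  <-- first match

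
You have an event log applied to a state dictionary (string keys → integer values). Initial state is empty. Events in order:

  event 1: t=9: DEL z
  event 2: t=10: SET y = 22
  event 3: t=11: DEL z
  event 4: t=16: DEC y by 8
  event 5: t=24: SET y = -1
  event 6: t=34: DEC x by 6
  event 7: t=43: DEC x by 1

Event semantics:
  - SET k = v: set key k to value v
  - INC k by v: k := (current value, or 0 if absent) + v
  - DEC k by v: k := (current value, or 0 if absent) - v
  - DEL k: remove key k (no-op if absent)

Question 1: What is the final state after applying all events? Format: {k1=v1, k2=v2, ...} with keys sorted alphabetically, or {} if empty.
  after event 1 (t=9: DEL z): {}
  after event 2 (t=10: SET y = 22): {y=22}
  after event 3 (t=11: DEL z): {y=22}
  after event 4 (t=16: DEC y by 8): {y=14}
  after event 5 (t=24: SET y = -1): {y=-1}
  after event 6 (t=34: DEC x by 6): {x=-6, y=-1}
  after event 7 (t=43: DEC x by 1): {x=-7, y=-1}

Answer: {x=-7, y=-1}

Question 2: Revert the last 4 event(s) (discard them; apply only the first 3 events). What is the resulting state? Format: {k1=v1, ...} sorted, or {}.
Keep first 3 events (discard last 4):
  after event 1 (t=9: DEL z): {}
  after event 2 (t=10: SET y = 22): {y=22}
  after event 3 (t=11: DEL z): {y=22}

Answer: {y=22}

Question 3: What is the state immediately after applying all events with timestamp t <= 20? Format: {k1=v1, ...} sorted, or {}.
Answer: {y=14}

Derivation:
Apply events with t <= 20 (4 events):
  after event 1 (t=9: DEL z): {}
  after event 2 (t=10: SET y = 22): {y=22}
  after event 3 (t=11: DEL z): {y=22}
  after event 4 (t=16: DEC y by 8): {y=14}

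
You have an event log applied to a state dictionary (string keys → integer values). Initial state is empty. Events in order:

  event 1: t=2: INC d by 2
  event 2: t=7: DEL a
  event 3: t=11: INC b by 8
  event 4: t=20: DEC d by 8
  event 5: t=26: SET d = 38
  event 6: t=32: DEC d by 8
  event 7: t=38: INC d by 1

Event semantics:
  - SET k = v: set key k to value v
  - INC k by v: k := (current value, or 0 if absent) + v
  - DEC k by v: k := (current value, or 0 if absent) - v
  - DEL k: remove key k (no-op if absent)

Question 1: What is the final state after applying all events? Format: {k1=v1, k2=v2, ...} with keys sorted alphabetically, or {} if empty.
  after event 1 (t=2: INC d by 2): {d=2}
  after event 2 (t=7: DEL a): {d=2}
  after event 3 (t=11: INC b by 8): {b=8, d=2}
  after event 4 (t=20: DEC d by 8): {b=8, d=-6}
  after event 5 (t=26: SET d = 38): {b=8, d=38}
  after event 6 (t=32: DEC d by 8): {b=8, d=30}
  after event 7 (t=38: INC d by 1): {b=8, d=31}

Answer: {b=8, d=31}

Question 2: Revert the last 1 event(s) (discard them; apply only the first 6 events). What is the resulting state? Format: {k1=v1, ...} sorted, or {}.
Answer: {b=8, d=30}

Derivation:
Keep first 6 events (discard last 1):
  after event 1 (t=2: INC d by 2): {d=2}
  after event 2 (t=7: DEL a): {d=2}
  after event 3 (t=11: INC b by 8): {b=8, d=2}
  after event 4 (t=20: DEC d by 8): {b=8, d=-6}
  after event 5 (t=26: SET d = 38): {b=8, d=38}
  after event 6 (t=32: DEC d by 8): {b=8, d=30}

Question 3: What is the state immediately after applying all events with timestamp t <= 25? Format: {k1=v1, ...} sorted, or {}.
Apply events with t <= 25 (4 events):
  after event 1 (t=2: INC d by 2): {d=2}
  after event 2 (t=7: DEL a): {d=2}
  after event 3 (t=11: INC b by 8): {b=8, d=2}
  after event 4 (t=20: DEC d by 8): {b=8, d=-6}

Answer: {b=8, d=-6}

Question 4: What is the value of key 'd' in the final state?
Track key 'd' through all 7 events:
  event 1 (t=2: INC d by 2): d (absent) -> 2
  event 2 (t=7: DEL a): d unchanged
  event 3 (t=11: INC b by 8): d unchanged
  event 4 (t=20: DEC d by 8): d 2 -> -6
  event 5 (t=26: SET d = 38): d -6 -> 38
  event 6 (t=32: DEC d by 8): d 38 -> 30
  event 7 (t=38: INC d by 1): d 30 -> 31
Final: d = 31

Answer: 31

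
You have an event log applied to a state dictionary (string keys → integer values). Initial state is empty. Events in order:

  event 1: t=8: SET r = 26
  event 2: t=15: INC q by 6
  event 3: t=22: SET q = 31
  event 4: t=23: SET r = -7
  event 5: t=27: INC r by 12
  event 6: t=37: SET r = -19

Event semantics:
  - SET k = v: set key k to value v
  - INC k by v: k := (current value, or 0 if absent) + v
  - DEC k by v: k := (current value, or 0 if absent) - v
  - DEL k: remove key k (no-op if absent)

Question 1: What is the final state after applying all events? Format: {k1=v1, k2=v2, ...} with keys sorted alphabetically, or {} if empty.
Answer: {q=31, r=-19}

Derivation:
  after event 1 (t=8: SET r = 26): {r=26}
  after event 2 (t=15: INC q by 6): {q=6, r=26}
  after event 3 (t=22: SET q = 31): {q=31, r=26}
  after event 4 (t=23: SET r = -7): {q=31, r=-7}
  after event 5 (t=27: INC r by 12): {q=31, r=5}
  after event 6 (t=37: SET r = -19): {q=31, r=-19}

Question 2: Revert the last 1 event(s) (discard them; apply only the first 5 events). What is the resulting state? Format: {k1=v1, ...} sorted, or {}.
Answer: {q=31, r=5}

Derivation:
Keep first 5 events (discard last 1):
  after event 1 (t=8: SET r = 26): {r=26}
  after event 2 (t=15: INC q by 6): {q=6, r=26}
  after event 3 (t=22: SET q = 31): {q=31, r=26}
  after event 4 (t=23: SET r = -7): {q=31, r=-7}
  after event 5 (t=27: INC r by 12): {q=31, r=5}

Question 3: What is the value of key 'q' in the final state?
Answer: 31

Derivation:
Track key 'q' through all 6 events:
  event 1 (t=8: SET r = 26): q unchanged
  event 2 (t=15: INC q by 6): q (absent) -> 6
  event 3 (t=22: SET q = 31): q 6 -> 31
  event 4 (t=23: SET r = -7): q unchanged
  event 5 (t=27: INC r by 12): q unchanged
  event 6 (t=37: SET r = -19): q unchanged
Final: q = 31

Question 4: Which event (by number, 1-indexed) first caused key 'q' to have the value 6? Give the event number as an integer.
Looking for first event where q becomes 6:
  event 2: q (absent) -> 6  <-- first match

Answer: 2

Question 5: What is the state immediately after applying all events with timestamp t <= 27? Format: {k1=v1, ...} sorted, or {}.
Answer: {q=31, r=5}

Derivation:
Apply events with t <= 27 (5 events):
  after event 1 (t=8: SET r = 26): {r=26}
  after event 2 (t=15: INC q by 6): {q=6, r=26}
  after event 3 (t=22: SET q = 31): {q=31, r=26}
  after event 4 (t=23: SET r = -7): {q=31, r=-7}
  after event 5 (t=27: INC r by 12): {q=31, r=5}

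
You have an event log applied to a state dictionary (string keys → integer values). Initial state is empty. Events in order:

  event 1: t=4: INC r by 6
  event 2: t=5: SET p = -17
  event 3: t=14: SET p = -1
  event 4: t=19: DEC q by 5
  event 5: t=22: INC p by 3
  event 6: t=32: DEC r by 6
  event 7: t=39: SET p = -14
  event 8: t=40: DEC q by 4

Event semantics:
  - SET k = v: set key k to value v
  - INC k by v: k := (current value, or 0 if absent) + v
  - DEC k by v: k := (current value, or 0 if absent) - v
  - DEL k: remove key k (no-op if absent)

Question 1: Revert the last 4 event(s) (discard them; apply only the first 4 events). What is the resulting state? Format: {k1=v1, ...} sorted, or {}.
Keep first 4 events (discard last 4):
  after event 1 (t=4: INC r by 6): {r=6}
  after event 2 (t=5: SET p = -17): {p=-17, r=6}
  after event 3 (t=14: SET p = -1): {p=-1, r=6}
  after event 4 (t=19: DEC q by 5): {p=-1, q=-5, r=6}

Answer: {p=-1, q=-5, r=6}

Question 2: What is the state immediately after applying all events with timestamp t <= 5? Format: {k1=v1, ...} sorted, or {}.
Answer: {p=-17, r=6}

Derivation:
Apply events with t <= 5 (2 events):
  after event 1 (t=4: INC r by 6): {r=6}
  after event 2 (t=5: SET p = -17): {p=-17, r=6}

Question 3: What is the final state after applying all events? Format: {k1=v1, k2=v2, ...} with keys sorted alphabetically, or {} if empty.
  after event 1 (t=4: INC r by 6): {r=6}
  after event 2 (t=5: SET p = -17): {p=-17, r=6}
  after event 3 (t=14: SET p = -1): {p=-1, r=6}
  after event 4 (t=19: DEC q by 5): {p=-1, q=-5, r=6}
  after event 5 (t=22: INC p by 3): {p=2, q=-5, r=6}
  after event 6 (t=32: DEC r by 6): {p=2, q=-5, r=0}
  after event 7 (t=39: SET p = -14): {p=-14, q=-5, r=0}
  after event 8 (t=40: DEC q by 4): {p=-14, q=-9, r=0}

Answer: {p=-14, q=-9, r=0}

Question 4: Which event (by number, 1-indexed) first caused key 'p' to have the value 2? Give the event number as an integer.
Answer: 5

Derivation:
Looking for first event where p becomes 2:
  event 2: p = -17
  event 3: p = -1
  event 4: p = -1
  event 5: p -1 -> 2  <-- first match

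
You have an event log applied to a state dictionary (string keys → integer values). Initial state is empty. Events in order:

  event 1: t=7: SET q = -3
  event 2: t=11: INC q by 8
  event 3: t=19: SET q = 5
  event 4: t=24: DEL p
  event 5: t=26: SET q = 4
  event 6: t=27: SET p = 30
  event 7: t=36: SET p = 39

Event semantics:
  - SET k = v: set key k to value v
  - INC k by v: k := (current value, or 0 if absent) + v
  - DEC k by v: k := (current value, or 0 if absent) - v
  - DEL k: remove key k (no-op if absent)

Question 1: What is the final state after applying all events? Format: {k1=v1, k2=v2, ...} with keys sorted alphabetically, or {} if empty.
Answer: {p=39, q=4}

Derivation:
  after event 1 (t=7: SET q = -3): {q=-3}
  after event 2 (t=11: INC q by 8): {q=5}
  after event 3 (t=19: SET q = 5): {q=5}
  after event 4 (t=24: DEL p): {q=5}
  after event 5 (t=26: SET q = 4): {q=4}
  after event 6 (t=27: SET p = 30): {p=30, q=4}
  after event 7 (t=36: SET p = 39): {p=39, q=4}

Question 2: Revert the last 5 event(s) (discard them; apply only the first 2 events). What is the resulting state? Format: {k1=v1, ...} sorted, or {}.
Answer: {q=5}

Derivation:
Keep first 2 events (discard last 5):
  after event 1 (t=7: SET q = -3): {q=-3}
  after event 2 (t=11: INC q by 8): {q=5}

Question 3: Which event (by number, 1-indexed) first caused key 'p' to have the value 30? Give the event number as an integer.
Looking for first event where p becomes 30:
  event 6: p (absent) -> 30  <-- first match

Answer: 6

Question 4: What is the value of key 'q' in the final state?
Track key 'q' through all 7 events:
  event 1 (t=7: SET q = -3): q (absent) -> -3
  event 2 (t=11: INC q by 8): q -3 -> 5
  event 3 (t=19: SET q = 5): q 5 -> 5
  event 4 (t=24: DEL p): q unchanged
  event 5 (t=26: SET q = 4): q 5 -> 4
  event 6 (t=27: SET p = 30): q unchanged
  event 7 (t=36: SET p = 39): q unchanged
Final: q = 4

Answer: 4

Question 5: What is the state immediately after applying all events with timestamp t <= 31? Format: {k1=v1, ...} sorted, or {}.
Answer: {p=30, q=4}

Derivation:
Apply events with t <= 31 (6 events):
  after event 1 (t=7: SET q = -3): {q=-3}
  after event 2 (t=11: INC q by 8): {q=5}
  after event 3 (t=19: SET q = 5): {q=5}
  after event 4 (t=24: DEL p): {q=5}
  after event 5 (t=26: SET q = 4): {q=4}
  after event 6 (t=27: SET p = 30): {p=30, q=4}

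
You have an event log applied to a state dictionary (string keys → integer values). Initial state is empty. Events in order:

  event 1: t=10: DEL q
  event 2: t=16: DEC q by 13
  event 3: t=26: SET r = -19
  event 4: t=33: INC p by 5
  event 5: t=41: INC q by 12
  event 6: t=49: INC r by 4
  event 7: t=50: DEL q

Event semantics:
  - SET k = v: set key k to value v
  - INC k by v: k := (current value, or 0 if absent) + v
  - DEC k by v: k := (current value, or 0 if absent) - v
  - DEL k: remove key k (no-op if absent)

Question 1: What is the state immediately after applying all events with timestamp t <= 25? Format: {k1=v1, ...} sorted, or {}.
Answer: {q=-13}

Derivation:
Apply events with t <= 25 (2 events):
  after event 1 (t=10: DEL q): {}
  after event 2 (t=16: DEC q by 13): {q=-13}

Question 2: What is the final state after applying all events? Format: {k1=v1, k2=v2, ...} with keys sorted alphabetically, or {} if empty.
  after event 1 (t=10: DEL q): {}
  after event 2 (t=16: DEC q by 13): {q=-13}
  after event 3 (t=26: SET r = -19): {q=-13, r=-19}
  after event 4 (t=33: INC p by 5): {p=5, q=-13, r=-19}
  after event 5 (t=41: INC q by 12): {p=5, q=-1, r=-19}
  after event 6 (t=49: INC r by 4): {p=5, q=-1, r=-15}
  after event 7 (t=50: DEL q): {p=5, r=-15}

Answer: {p=5, r=-15}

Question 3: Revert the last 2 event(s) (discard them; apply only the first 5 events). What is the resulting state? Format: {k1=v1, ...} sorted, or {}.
Keep first 5 events (discard last 2):
  after event 1 (t=10: DEL q): {}
  after event 2 (t=16: DEC q by 13): {q=-13}
  after event 3 (t=26: SET r = -19): {q=-13, r=-19}
  after event 4 (t=33: INC p by 5): {p=5, q=-13, r=-19}
  after event 5 (t=41: INC q by 12): {p=5, q=-1, r=-19}

Answer: {p=5, q=-1, r=-19}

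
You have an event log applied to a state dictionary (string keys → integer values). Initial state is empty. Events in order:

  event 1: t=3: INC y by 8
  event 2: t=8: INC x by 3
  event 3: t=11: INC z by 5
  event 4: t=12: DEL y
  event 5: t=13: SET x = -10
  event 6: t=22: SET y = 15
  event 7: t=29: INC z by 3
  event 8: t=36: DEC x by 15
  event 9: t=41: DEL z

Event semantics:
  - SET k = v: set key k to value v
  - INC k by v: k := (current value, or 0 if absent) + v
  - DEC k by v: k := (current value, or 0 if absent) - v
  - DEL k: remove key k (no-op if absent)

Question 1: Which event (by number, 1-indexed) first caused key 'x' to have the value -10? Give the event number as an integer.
Looking for first event where x becomes -10:
  event 2: x = 3
  event 3: x = 3
  event 4: x = 3
  event 5: x 3 -> -10  <-- first match

Answer: 5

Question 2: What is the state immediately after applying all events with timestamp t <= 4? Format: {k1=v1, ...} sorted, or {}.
Answer: {y=8}

Derivation:
Apply events with t <= 4 (1 events):
  after event 1 (t=3: INC y by 8): {y=8}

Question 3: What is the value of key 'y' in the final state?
Track key 'y' through all 9 events:
  event 1 (t=3: INC y by 8): y (absent) -> 8
  event 2 (t=8: INC x by 3): y unchanged
  event 3 (t=11: INC z by 5): y unchanged
  event 4 (t=12: DEL y): y 8 -> (absent)
  event 5 (t=13: SET x = -10): y unchanged
  event 6 (t=22: SET y = 15): y (absent) -> 15
  event 7 (t=29: INC z by 3): y unchanged
  event 8 (t=36: DEC x by 15): y unchanged
  event 9 (t=41: DEL z): y unchanged
Final: y = 15

Answer: 15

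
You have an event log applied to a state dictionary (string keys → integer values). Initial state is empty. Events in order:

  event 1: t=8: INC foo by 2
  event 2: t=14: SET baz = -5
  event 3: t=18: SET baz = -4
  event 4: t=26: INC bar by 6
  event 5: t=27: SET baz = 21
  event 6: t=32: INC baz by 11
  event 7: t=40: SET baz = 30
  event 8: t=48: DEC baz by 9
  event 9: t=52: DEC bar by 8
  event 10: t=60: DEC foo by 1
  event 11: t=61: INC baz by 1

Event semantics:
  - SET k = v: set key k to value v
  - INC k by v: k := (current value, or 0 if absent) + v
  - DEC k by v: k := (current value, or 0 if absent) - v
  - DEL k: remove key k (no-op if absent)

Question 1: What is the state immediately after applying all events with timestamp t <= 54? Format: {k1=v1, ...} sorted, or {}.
Apply events with t <= 54 (9 events):
  after event 1 (t=8: INC foo by 2): {foo=2}
  after event 2 (t=14: SET baz = -5): {baz=-5, foo=2}
  after event 3 (t=18: SET baz = -4): {baz=-4, foo=2}
  after event 4 (t=26: INC bar by 6): {bar=6, baz=-4, foo=2}
  after event 5 (t=27: SET baz = 21): {bar=6, baz=21, foo=2}
  after event 6 (t=32: INC baz by 11): {bar=6, baz=32, foo=2}
  after event 7 (t=40: SET baz = 30): {bar=6, baz=30, foo=2}
  after event 8 (t=48: DEC baz by 9): {bar=6, baz=21, foo=2}
  after event 9 (t=52: DEC bar by 8): {bar=-2, baz=21, foo=2}

Answer: {bar=-2, baz=21, foo=2}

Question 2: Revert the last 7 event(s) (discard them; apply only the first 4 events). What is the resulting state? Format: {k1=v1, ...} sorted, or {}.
Answer: {bar=6, baz=-4, foo=2}

Derivation:
Keep first 4 events (discard last 7):
  after event 1 (t=8: INC foo by 2): {foo=2}
  after event 2 (t=14: SET baz = -5): {baz=-5, foo=2}
  after event 3 (t=18: SET baz = -4): {baz=-4, foo=2}
  after event 4 (t=26: INC bar by 6): {bar=6, baz=-4, foo=2}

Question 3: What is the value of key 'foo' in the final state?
Answer: 1

Derivation:
Track key 'foo' through all 11 events:
  event 1 (t=8: INC foo by 2): foo (absent) -> 2
  event 2 (t=14: SET baz = -5): foo unchanged
  event 3 (t=18: SET baz = -4): foo unchanged
  event 4 (t=26: INC bar by 6): foo unchanged
  event 5 (t=27: SET baz = 21): foo unchanged
  event 6 (t=32: INC baz by 11): foo unchanged
  event 7 (t=40: SET baz = 30): foo unchanged
  event 8 (t=48: DEC baz by 9): foo unchanged
  event 9 (t=52: DEC bar by 8): foo unchanged
  event 10 (t=60: DEC foo by 1): foo 2 -> 1
  event 11 (t=61: INC baz by 1): foo unchanged
Final: foo = 1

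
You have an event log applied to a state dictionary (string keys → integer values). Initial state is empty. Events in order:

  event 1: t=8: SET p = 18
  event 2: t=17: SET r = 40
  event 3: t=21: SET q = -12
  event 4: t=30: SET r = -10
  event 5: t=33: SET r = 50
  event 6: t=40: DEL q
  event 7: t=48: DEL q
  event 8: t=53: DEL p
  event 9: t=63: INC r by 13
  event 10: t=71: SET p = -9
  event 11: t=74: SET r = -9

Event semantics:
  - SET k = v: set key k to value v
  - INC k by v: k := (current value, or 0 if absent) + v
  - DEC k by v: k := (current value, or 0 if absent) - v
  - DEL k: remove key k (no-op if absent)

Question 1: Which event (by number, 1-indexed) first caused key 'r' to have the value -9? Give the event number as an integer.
Looking for first event where r becomes -9:
  event 2: r = 40
  event 3: r = 40
  event 4: r = -10
  event 5: r = 50
  event 6: r = 50
  event 7: r = 50
  event 8: r = 50
  event 9: r = 63
  event 10: r = 63
  event 11: r 63 -> -9  <-- first match

Answer: 11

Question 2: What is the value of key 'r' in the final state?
Track key 'r' through all 11 events:
  event 1 (t=8: SET p = 18): r unchanged
  event 2 (t=17: SET r = 40): r (absent) -> 40
  event 3 (t=21: SET q = -12): r unchanged
  event 4 (t=30: SET r = -10): r 40 -> -10
  event 5 (t=33: SET r = 50): r -10 -> 50
  event 6 (t=40: DEL q): r unchanged
  event 7 (t=48: DEL q): r unchanged
  event 8 (t=53: DEL p): r unchanged
  event 9 (t=63: INC r by 13): r 50 -> 63
  event 10 (t=71: SET p = -9): r unchanged
  event 11 (t=74: SET r = -9): r 63 -> -9
Final: r = -9

Answer: -9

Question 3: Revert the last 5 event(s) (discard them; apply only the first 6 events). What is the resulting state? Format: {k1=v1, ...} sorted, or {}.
Keep first 6 events (discard last 5):
  after event 1 (t=8: SET p = 18): {p=18}
  after event 2 (t=17: SET r = 40): {p=18, r=40}
  after event 3 (t=21: SET q = -12): {p=18, q=-12, r=40}
  after event 4 (t=30: SET r = -10): {p=18, q=-12, r=-10}
  after event 5 (t=33: SET r = 50): {p=18, q=-12, r=50}
  after event 6 (t=40: DEL q): {p=18, r=50}

Answer: {p=18, r=50}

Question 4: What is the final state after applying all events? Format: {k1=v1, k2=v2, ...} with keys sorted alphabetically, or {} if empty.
Answer: {p=-9, r=-9}

Derivation:
  after event 1 (t=8: SET p = 18): {p=18}
  after event 2 (t=17: SET r = 40): {p=18, r=40}
  after event 3 (t=21: SET q = -12): {p=18, q=-12, r=40}
  after event 4 (t=30: SET r = -10): {p=18, q=-12, r=-10}
  after event 5 (t=33: SET r = 50): {p=18, q=-12, r=50}
  after event 6 (t=40: DEL q): {p=18, r=50}
  after event 7 (t=48: DEL q): {p=18, r=50}
  after event 8 (t=53: DEL p): {r=50}
  after event 9 (t=63: INC r by 13): {r=63}
  after event 10 (t=71: SET p = -9): {p=-9, r=63}
  after event 11 (t=74: SET r = -9): {p=-9, r=-9}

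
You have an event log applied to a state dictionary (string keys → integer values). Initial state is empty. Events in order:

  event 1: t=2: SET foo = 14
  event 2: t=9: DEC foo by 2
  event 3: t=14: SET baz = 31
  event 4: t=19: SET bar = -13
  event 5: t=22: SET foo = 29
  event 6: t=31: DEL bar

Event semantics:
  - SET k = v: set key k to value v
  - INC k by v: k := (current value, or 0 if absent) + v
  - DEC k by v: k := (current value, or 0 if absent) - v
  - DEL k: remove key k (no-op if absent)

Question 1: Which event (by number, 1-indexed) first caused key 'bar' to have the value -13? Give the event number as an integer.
Looking for first event where bar becomes -13:
  event 4: bar (absent) -> -13  <-- first match

Answer: 4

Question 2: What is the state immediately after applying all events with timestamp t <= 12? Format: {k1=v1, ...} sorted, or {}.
Answer: {foo=12}

Derivation:
Apply events with t <= 12 (2 events):
  after event 1 (t=2: SET foo = 14): {foo=14}
  after event 2 (t=9: DEC foo by 2): {foo=12}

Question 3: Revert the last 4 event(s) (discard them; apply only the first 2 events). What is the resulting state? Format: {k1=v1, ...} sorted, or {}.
Keep first 2 events (discard last 4):
  after event 1 (t=2: SET foo = 14): {foo=14}
  after event 2 (t=9: DEC foo by 2): {foo=12}

Answer: {foo=12}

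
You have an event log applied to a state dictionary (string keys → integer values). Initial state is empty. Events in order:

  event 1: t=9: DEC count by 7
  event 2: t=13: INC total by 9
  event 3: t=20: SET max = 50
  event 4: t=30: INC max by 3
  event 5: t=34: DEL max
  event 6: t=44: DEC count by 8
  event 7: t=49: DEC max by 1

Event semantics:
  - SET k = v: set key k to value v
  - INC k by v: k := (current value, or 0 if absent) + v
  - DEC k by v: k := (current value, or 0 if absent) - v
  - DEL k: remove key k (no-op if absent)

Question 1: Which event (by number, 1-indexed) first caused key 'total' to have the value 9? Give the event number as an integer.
Looking for first event where total becomes 9:
  event 2: total (absent) -> 9  <-- first match

Answer: 2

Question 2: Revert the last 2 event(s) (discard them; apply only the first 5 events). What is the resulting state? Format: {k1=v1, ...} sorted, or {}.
Answer: {count=-7, total=9}

Derivation:
Keep first 5 events (discard last 2):
  after event 1 (t=9: DEC count by 7): {count=-7}
  after event 2 (t=13: INC total by 9): {count=-7, total=9}
  after event 3 (t=20: SET max = 50): {count=-7, max=50, total=9}
  after event 4 (t=30: INC max by 3): {count=-7, max=53, total=9}
  after event 5 (t=34: DEL max): {count=-7, total=9}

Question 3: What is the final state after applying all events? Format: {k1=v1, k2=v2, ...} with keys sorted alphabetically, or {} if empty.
  after event 1 (t=9: DEC count by 7): {count=-7}
  after event 2 (t=13: INC total by 9): {count=-7, total=9}
  after event 3 (t=20: SET max = 50): {count=-7, max=50, total=9}
  after event 4 (t=30: INC max by 3): {count=-7, max=53, total=9}
  after event 5 (t=34: DEL max): {count=-7, total=9}
  after event 6 (t=44: DEC count by 8): {count=-15, total=9}
  after event 7 (t=49: DEC max by 1): {count=-15, max=-1, total=9}

Answer: {count=-15, max=-1, total=9}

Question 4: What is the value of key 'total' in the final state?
Answer: 9

Derivation:
Track key 'total' through all 7 events:
  event 1 (t=9: DEC count by 7): total unchanged
  event 2 (t=13: INC total by 9): total (absent) -> 9
  event 3 (t=20: SET max = 50): total unchanged
  event 4 (t=30: INC max by 3): total unchanged
  event 5 (t=34: DEL max): total unchanged
  event 6 (t=44: DEC count by 8): total unchanged
  event 7 (t=49: DEC max by 1): total unchanged
Final: total = 9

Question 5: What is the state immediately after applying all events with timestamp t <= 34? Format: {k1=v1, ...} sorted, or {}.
Apply events with t <= 34 (5 events):
  after event 1 (t=9: DEC count by 7): {count=-7}
  after event 2 (t=13: INC total by 9): {count=-7, total=9}
  after event 3 (t=20: SET max = 50): {count=-7, max=50, total=9}
  after event 4 (t=30: INC max by 3): {count=-7, max=53, total=9}
  after event 5 (t=34: DEL max): {count=-7, total=9}

Answer: {count=-7, total=9}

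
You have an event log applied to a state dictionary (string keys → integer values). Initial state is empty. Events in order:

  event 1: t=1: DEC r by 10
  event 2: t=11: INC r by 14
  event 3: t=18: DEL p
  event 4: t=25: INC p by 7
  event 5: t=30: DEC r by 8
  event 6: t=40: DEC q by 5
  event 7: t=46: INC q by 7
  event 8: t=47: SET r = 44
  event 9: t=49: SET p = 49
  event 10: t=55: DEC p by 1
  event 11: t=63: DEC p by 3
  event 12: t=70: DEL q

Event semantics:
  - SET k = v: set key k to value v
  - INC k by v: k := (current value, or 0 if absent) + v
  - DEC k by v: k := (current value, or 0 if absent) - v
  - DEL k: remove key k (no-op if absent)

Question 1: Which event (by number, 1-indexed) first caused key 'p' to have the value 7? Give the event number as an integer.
Answer: 4

Derivation:
Looking for first event where p becomes 7:
  event 4: p (absent) -> 7  <-- first match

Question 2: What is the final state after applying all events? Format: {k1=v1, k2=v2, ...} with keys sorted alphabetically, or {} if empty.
Answer: {p=45, r=44}

Derivation:
  after event 1 (t=1: DEC r by 10): {r=-10}
  after event 2 (t=11: INC r by 14): {r=4}
  after event 3 (t=18: DEL p): {r=4}
  after event 4 (t=25: INC p by 7): {p=7, r=4}
  after event 5 (t=30: DEC r by 8): {p=7, r=-4}
  after event 6 (t=40: DEC q by 5): {p=7, q=-5, r=-4}
  after event 7 (t=46: INC q by 7): {p=7, q=2, r=-4}
  after event 8 (t=47: SET r = 44): {p=7, q=2, r=44}
  after event 9 (t=49: SET p = 49): {p=49, q=2, r=44}
  after event 10 (t=55: DEC p by 1): {p=48, q=2, r=44}
  after event 11 (t=63: DEC p by 3): {p=45, q=2, r=44}
  after event 12 (t=70: DEL q): {p=45, r=44}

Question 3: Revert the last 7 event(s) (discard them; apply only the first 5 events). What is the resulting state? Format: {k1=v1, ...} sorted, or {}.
Keep first 5 events (discard last 7):
  after event 1 (t=1: DEC r by 10): {r=-10}
  after event 2 (t=11: INC r by 14): {r=4}
  after event 3 (t=18: DEL p): {r=4}
  after event 4 (t=25: INC p by 7): {p=7, r=4}
  after event 5 (t=30: DEC r by 8): {p=7, r=-4}

Answer: {p=7, r=-4}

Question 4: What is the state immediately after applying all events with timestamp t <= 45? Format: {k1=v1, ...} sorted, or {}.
Answer: {p=7, q=-5, r=-4}

Derivation:
Apply events with t <= 45 (6 events):
  after event 1 (t=1: DEC r by 10): {r=-10}
  after event 2 (t=11: INC r by 14): {r=4}
  after event 3 (t=18: DEL p): {r=4}
  after event 4 (t=25: INC p by 7): {p=7, r=4}
  after event 5 (t=30: DEC r by 8): {p=7, r=-4}
  after event 6 (t=40: DEC q by 5): {p=7, q=-5, r=-4}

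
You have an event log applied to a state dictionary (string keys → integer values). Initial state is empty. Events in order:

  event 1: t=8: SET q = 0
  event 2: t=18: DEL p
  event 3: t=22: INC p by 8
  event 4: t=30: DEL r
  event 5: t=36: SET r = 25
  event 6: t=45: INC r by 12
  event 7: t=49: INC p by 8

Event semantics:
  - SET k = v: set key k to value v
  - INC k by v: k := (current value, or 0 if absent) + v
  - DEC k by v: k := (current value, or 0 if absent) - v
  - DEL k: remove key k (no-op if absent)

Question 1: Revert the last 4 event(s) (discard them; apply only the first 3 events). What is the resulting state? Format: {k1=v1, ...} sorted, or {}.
Keep first 3 events (discard last 4):
  after event 1 (t=8: SET q = 0): {q=0}
  after event 2 (t=18: DEL p): {q=0}
  after event 3 (t=22: INC p by 8): {p=8, q=0}

Answer: {p=8, q=0}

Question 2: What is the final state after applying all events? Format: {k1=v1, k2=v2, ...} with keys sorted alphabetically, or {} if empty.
  after event 1 (t=8: SET q = 0): {q=0}
  after event 2 (t=18: DEL p): {q=0}
  after event 3 (t=22: INC p by 8): {p=8, q=0}
  after event 4 (t=30: DEL r): {p=8, q=0}
  after event 5 (t=36: SET r = 25): {p=8, q=0, r=25}
  after event 6 (t=45: INC r by 12): {p=8, q=0, r=37}
  after event 7 (t=49: INC p by 8): {p=16, q=0, r=37}

Answer: {p=16, q=0, r=37}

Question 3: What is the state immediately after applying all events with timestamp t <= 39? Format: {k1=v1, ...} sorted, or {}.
Answer: {p=8, q=0, r=25}

Derivation:
Apply events with t <= 39 (5 events):
  after event 1 (t=8: SET q = 0): {q=0}
  after event 2 (t=18: DEL p): {q=0}
  after event 3 (t=22: INC p by 8): {p=8, q=0}
  after event 4 (t=30: DEL r): {p=8, q=0}
  after event 5 (t=36: SET r = 25): {p=8, q=0, r=25}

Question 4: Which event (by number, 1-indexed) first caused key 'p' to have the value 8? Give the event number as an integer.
Looking for first event where p becomes 8:
  event 3: p (absent) -> 8  <-- first match

Answer: 3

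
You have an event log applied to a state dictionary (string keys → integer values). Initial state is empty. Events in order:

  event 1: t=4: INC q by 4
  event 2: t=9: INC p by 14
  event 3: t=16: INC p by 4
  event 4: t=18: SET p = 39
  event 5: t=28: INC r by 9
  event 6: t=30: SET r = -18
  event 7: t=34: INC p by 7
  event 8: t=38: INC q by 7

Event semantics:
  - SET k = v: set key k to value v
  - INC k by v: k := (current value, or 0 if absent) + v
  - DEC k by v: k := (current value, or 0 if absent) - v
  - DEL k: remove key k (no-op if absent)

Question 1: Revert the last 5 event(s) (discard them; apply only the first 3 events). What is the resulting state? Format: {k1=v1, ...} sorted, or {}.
Answer: {p=18, q=4}

Derivation:
Keep first 3 events (discard last 5):
  after event 1 (t=4: INC q by 4): {q=4}
  after event 2 (t=9: INC p by 14): {p=14, q=4}
  after event 3 (t=16: INC p by 4): {p=18, q=4}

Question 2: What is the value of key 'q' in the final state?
Track key 'q' through all 8 events:
  event 1 (t=4: INC q by 4): q (absent) -> 4
  event 2 (t=9: INC p by 14): q unchanged
  event 3 (t=16: INC p by 4): q unchanged
  event 4 (t=18: SET p = 39): q unchanged
  event 5 (t=28: INC r by 9): q unchanged
  event 6 (t=30: SET r = -18): q unchanged
  event 7 (t=34: INC p by 7): q unchanged
  event 8 (t=38: INC q by 7): q 4 -> 11
Final: q = 11

Answer: 11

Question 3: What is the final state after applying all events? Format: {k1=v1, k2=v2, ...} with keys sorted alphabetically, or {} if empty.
  after event 1 (t=4: INC q by 4): {q=4}
  after event 2 (t=9: INC p by 14): {p=14, q=4}
  after event 3 (t=16: INC p by 4): {p=18, q=4}
  after event 4 (t=18: SET p = 39): {p=39, q=4}
  after event 5 (t=28: INC r by 9): {p=39, q=4, r=9}
  after event 6 (t=30: SET r = -18): {p=39, q=4, r=-18}
  after event 7 (t=34: INC p by 7): {p=46, q=4, r=-18}
  after event 8 (t=38: INC q by 7): {p=46, q=11, r=-18}

Answer: {p=46, q=11, r=-18}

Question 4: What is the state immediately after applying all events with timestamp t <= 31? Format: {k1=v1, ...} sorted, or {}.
Answer: {p=39, q=4, r=-18}

Derivation:
Apply events with t <= 31 (6 events):
  after event 1 (t=4: INC q by 4): {q=4}
  after event 2 (t=9: INC p by 14): {p=14, q=4}
  after event 3 (t=16: INC p by 4): {p=18, q=4}
  after event 4 (t=18: SET p = 39): {p=39, q=4}
  after event 5 (t=28: INC r by 9): {p=39, q=4, r=9}
  after event 6 (t=30: SET r = -18): {p=39, q=4, r=-18}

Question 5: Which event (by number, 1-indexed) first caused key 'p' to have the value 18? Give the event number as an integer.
Looking for first event where p becomes 18:
  event 2: p = 14
  event 3: p 14 -> 18  <-- first match

Answer: 3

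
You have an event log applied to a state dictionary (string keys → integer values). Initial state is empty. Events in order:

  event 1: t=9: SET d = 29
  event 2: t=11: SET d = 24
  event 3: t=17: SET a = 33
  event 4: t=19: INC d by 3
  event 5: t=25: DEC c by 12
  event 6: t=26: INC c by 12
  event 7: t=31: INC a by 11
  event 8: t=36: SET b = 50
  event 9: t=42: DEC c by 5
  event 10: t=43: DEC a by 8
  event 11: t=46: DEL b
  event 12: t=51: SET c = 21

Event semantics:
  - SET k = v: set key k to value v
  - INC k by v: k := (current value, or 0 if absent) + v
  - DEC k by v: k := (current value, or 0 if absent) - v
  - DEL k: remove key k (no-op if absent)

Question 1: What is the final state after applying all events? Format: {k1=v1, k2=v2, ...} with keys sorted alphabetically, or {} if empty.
  after event 1 (t=9: SET d = 29): {d=29}
  after event 2 (t=11: SET d = 24): {d=24}
  after event 3 (t=17: SET a = 33): {a=33, d=24}
  after event 4 (t=19: INC d by 3): {a=33, d=27}
  after event 5 (t=25: DEC c by 12): {a=33, c=-12, d=27}
  after event 6 (t=26: INC c by 12): {a=33, c=0, d=27}
  after event 7 (t=31: INC a by 11): {a=44, c=0, d=27}
  after event 8 (t=36: SET b = 50): {a=44, b=50, c=0, d=27}
  after event 9 (t=42: DEC c by 5): {a=44, b=50, c=-5, d=27}
  after event 10 (t=43: DEC a by 8): {a=36, b=50, c=-5, d=27}
  after event 11 (t=46: DEL b): {a=36, c=-5, d=27}
  after event 12 (t=51: SET c = 21): {a=36, c=21, d=27}

Answer: {a=36, c=21, d=27}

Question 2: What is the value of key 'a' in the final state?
Track key 'a' through all 12 events:
  event 1 (t=9: SET d = 29): a unchanged
  event 2 (t=11: SET d = 24): a unchanged
  event 3 (t=17: SET a = 33): a (absent) -> 33
  event 4 (t=19: INC d by 3): a unchanged
  event 5 (t=25: DEC c by 12): a unchanged
  event 6 (t=26: INC c by 12): a unchanged
  event 7 (t=31: INC a by 11): a 33 -> 44
  event 8 (t=36: SET b = 50): a unchanged
  event 9 (t=42: DEC c by 5): a unchanged
  event 10 (t=43: DEC a by 8): a 44 -> 36
  event 11 (t=46: DEL b): a unchanged
  event 12 (t=51: SET c = 21): a unchanged
Final: a = 36

Answer: 36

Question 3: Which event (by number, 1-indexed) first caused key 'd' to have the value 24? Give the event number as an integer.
Looking for first event where d becomes 24:
  event 1: d = 29
  event 2: d 29 -> 24  <-- first match

Answer: 2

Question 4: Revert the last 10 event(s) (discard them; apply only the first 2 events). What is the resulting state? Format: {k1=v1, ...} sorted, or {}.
Keep first 2 events (discard last 10):
  after event 1 (t=9: SET d = 29): {d=29}
  after event 2 (t=11: SET d = 24): {d=24}

Answer: {d=24}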